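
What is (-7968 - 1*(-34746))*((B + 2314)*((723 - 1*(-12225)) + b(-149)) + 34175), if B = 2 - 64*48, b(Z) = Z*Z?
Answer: -710647122882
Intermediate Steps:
b(Z) = Z²
B = -3070 (B = 2 - 3072 = -3070)
(-7968 - 1*(-34746))*((B + 2314)*((723 - 1*(-12225)) + b(-149)) + 34175) = (-7968 - 1*(-34746))*((-3070 + 2314)*((723 - 1*(-12225)) + (-149)²) + 34175) = (-7968 + 34746)*(-756*((723 + 12225) + 22201) + 34175) = 26778*(-756*(12948 + 22201) + 34175) = 26778*(-756*35149 + 34175) = 26778*(-26572644 + 34175) = 26778*(-26538469) = -710647122882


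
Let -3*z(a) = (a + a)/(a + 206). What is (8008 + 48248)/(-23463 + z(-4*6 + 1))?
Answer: -30884544/12881141 ≈ -2.3977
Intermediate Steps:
z(a) = -2*a/(3*(206 + a)) (z(a) = -(a + a)/(3*(a + 206)) = -2*a/(3*(206 + a)))
(8008 + 48248)/(-23463 + z(-4*6 + 1)) = (8008 + 48248)/(-23463 - 2*(-4*6 + 1)/(618 + 3*(-4*6 + 1))) = 56256/(-23463 - 2*(-24 + 1)/(618 + 3*(-24 + 1))) = 56256/(-23463 - 2*(-23)/(618 + 3*(-23))) = 56256/(-23463 - 2*(-23)/(618 - 69)) = 56256/(-23463 - 2*(-23)/549) = 56256/(-23463 - 2*(-23)*1/549) = 56256/(-23463 + 46/549) = 56256/(-12881141/549) = 56256*(-549/12881141) = -30884544/12881141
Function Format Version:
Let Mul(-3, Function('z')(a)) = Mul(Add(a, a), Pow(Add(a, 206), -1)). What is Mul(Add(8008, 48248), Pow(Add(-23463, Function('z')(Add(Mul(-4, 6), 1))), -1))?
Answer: Rational(-30884544, 12881141) ≈ -2.3977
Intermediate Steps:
Function('z')(a) = Mul(Rational(-2, 3), a, Pow(Add(206, a), -1)) (Function('z')(a) = Mul(Rational(-1, 3), Mul(Add(a, a), Pow(Add(a, 206), -1))) = Mul(Rational(-1, 3), Mul(Mul(2, a), Pow(Add(206, a), -1))) = Mul(Rational(-1, 3), Mul(2, a, Pow(Add(206, a), -1))) = Mul(Rational(-2, 3), a, Pow(Add(206, a), -1)))
Mul(Add(8008, 48248), Pow(Add(-23463, Function('z')(Add(Mul(-4, 6), 1))), -1)) = Mul(Add(8008, 48248), Pow(Add(-23463, Mul(-2, Add(Mul(-4, 6), 1), Pow(Add(618, Mul(3, Add(Mul(-4, 6), 1))), -1))), -1)) = Mul(56256, Pow(Add(-23463, Mul(-2, Add(-24, 1), Pow(Add(618, Mul(3, Add(-24, 1))), -1))), -1)) = Mul(56256, Pow(Add(-23463, Mul(-2, -23, Pow(Add(618, Mul(3, -23)), -1))), -1)) = Mul(56256, Pow(Add(-23463, Mul(-2, -23, Pow(Add(618, -69), -1))), -1)) = Mul(56256, Pow(Add(-23463, Mul(-2, -23, Pow(549, -1))), -1)) = Mul(56256, Pow(Add(-23463, Mul(-2, -23, Rational(1, 549))), -1)) = Mul(56256, Pow(Add(-23463, Rational(46, 549)), -1)) = Mul(56256, Pow(Rational(-12881141, 549), -1)) = Mul(56256, Rational(-549, 12881141)) = Rational(-30884544, 12881141)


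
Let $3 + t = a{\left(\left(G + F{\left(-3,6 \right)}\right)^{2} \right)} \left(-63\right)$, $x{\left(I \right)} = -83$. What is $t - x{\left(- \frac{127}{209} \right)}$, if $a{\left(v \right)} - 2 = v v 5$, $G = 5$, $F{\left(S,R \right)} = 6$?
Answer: $-4611961$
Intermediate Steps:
$a{\left(v \right)} = 2 + 5 v^{2}$ ($a{\left(v \right)} = 2 + v v 5 = 2 + v^{2} \cdot 5 = 2 + 5 v^{2}$)
$t = -4612044$ ($t = -3 + \left(2 + 5 \left(\left(5 + 6\right)^{2}\right)^{2}\right) \left(-63\right) = -3 + \left(2 + 5 \left(11^{2}\right)^{2}\right) \left(-63\right) = -3 + \left(2 + 5 \cdot 121^{2}\right) \left(-63\right) = -3 + \left(2 + 5 \cdot 14641\right) \left(-63\right) = -3 + \left(2 + 73205\right) \left(-63\right) = -3 + 73207 \left(-63\right) = -3 - 4612041 = -4612044$)
$t - x{\left(- \frac{127}{209} \right)} = -4612044 - -83 = -4612044 + 83 = -4611961$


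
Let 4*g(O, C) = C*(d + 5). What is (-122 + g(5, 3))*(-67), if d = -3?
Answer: 16147/2 ≈ 8073.5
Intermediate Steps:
g(O, C) = C/2 (g(O, C) = (C*(-3 + 5))/4 = (C*2)/4 = (2*C)/4 = C/2)
(-122 + g(5, 3))*(-67) = (-122 + (½)*3)*(-67) = (-122 + 3/2)*(-67) = -241/2*(-67) = 16147/2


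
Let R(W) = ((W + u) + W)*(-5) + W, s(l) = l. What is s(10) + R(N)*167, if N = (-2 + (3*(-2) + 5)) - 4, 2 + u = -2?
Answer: 13871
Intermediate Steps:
u = -4 (u = -2 - 2 = -4)
N = -7 (N = (-2 + (-6 + 5)) - 4 = (-2 - 1) - 4 = -3 - 4 = -7)
R(W) = 20 - 9*W (R(W) = ((W - 4) + W)*(-5) + W = ((-4 + W) + W)*(-5) + W = (-4 + 2*W)*(-5) + W = (20 - 10*W) + W = 20 - 9*W)
s(10) + R(N)*167 = 10 + (20 - 9*(-7))*167 = 10 + (20 + 63)*167 = 10 + 83*167 = 10 + 13861 = 13871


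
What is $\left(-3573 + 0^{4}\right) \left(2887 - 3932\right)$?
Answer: $3733785$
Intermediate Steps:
$\left(-3573 + 0^{4}\right) \left(2887 - 3932\right) = \left(-3573 + 0\right) \left(-1045\right) = \left(-3573\right) \left(-1045\right) = 3733785$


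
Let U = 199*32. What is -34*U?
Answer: -216512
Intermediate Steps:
U = 6368
-34*U = -34*6368 = -216512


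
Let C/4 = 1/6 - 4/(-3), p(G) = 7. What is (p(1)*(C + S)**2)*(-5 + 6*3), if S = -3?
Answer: 819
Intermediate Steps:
C = 6 (C = 4*(1/6 - 4/(-3)) = 4*(1*(1/6) - 4*(-1/3)) = 4*(1/6 + 4/3) = 4*(3/2) = 6)
(p(1)*(C + S)**2)*(-5 + 6*3) = (7*(6 - 3)**2)*(-5 + 6*3) = (7*3**2)*(-5 + 18) = (7*9)*13 = 63*13 = 819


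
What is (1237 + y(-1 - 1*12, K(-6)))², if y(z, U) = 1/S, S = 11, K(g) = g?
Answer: 185177664/121 ≈ 1.5304e+6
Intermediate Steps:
y(z, U) = 1/11
(1237 + y(-1 - 1*12, K(-6)))² = (1237 + 1/11)² = (13608/11)² = 185177664/121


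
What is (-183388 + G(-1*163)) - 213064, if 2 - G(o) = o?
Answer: -396287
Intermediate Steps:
G(o) = 2 - o
(-183388 + G(-1*163)) - 213064 = (-183388 + (2 - (-1)*163)) - 213064 = (-183388 + (2 - 1*(-163))) - 213064 = (-183388 + (2 + 163)) - 213064 = (-183388 + 165) - 213064 = -183223 - 213064 = -396287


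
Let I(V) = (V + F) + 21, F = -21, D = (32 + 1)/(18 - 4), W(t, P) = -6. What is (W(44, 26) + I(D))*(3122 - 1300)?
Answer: -46461/7 ≈ -6637.3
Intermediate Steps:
D = 33/14 ≈ 2.3571
I(V) = V (I(V) = (V - 21) + 21 = (-21 + V) + 21 = V)
(W(44, 26) + I(D))*(3122 - 1300) = (-6 + 33/14)*(3122 - 1300) = -51/14*1822 = -46461/7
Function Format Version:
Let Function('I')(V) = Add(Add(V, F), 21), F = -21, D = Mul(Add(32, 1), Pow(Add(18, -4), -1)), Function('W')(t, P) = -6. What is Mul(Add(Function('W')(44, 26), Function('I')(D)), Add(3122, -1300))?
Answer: Rational(-46461, 7) ≈ -6637.3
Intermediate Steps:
D = Rational(33, 14) (D = Mul(33, Pow(14, -1)) = Mul(33, Rational(1, 14)) = Rational(33, 14) ≈ 2.3571)
Function('I')(V) = V (Function('I')(V) = Add(Add(V, -21), 21) = Add(Add(-21, V), 21) = V)
Mul(Add(Function('W')(44, 26), Function('I')(D)), Add(3122, -1300)) = Mul(Add(-6, Rational(33, 14)), Add(3122, -1300)) = Mul(Rational(-51, 14), 1822) = Rational(-46461, 7)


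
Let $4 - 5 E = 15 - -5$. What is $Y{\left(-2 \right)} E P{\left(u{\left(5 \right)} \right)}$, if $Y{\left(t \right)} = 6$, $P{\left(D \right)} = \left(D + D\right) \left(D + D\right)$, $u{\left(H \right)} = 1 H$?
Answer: $-1920$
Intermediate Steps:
$u{\left(H \right)} = H$
$P{\left(D \right)} = 4 D^{2}$ ($P{\left(D \right)} = 2 D 2 D = 4 D^{2}$)
$E = - \frac{16}{5}$ ($E = \frac{4}{5} - \frac{15 - -5}{5} = \frac{4}{5} - \frac{15 + 5}{5} = \frac{4}{5} - 4 = - \frac{16}{5} \approx -3.2$)
$Y{\left(-2 \right)} E P{\left(u{\left(5 \right)} \right)} = 6 \left(- \frac{16}{5}\right) 4 \cdot 5^{2} = - \frac{96 \cdot 4 \cdot 25}{5} = \left(- \frac{96}{5}\right) 100 = -1920$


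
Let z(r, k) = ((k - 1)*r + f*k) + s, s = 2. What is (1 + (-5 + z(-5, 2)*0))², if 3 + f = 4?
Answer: 16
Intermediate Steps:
f = 1 (f = -3 + 4 = 1)
z(r, k) = 2 + k + r*(-1 + k) (z(r, k) = ((k - 1)*r + 1*k) + 2 = ((-1 + k)*r + k) + 2 = (r*(-1 + k) + k) + 2 = (k + r*(-1 + k)) + 2 = 2 + k + r*(-1 + k))
(1 + (-5 + z(-5, 2)*0))² = (1 + (-5 + (2 + 2 - 1*(-5) + 2*(-5))*0))² = (1 + (-5 + (2 + 2 + 5 - 10)*0))² = (1 + (-5 - 1*0))² = (1 + (-5 + 0))² = (1 - 5)² = (-4)² = 16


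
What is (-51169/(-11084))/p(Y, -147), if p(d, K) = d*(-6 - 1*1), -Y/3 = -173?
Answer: -51169/40268172 ≈ -0.0012707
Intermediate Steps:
Y = 519 (Y = -3*(-173) = 519)
p(d, K) = -7*d (p(d, K) = d*(-6 - 1) = d*(-7) = -7*d)
(-51169/(-11084))/p(Y, -147) = (-51169/(-11084))/((-7*519)) = -51169*(-1/11084)/(-3633) = (51169/11084)*(-1/3633) = -51169/40268172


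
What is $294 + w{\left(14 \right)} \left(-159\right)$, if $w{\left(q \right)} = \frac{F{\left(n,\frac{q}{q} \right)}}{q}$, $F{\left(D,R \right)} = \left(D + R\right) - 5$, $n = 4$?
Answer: $294$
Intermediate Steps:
$F{\left(D,R \right)} = -5 + D + R$
$w{\left(q \right)} = 0$ ($w{\left(q \right)} = \frac{-5 + 4 + \frac{q}{q}}{q} = \frac{-5 + 4 + 1}{q} = \frac{0}{q} = 0$)
$294 + w{\left(14 \right)} \left(-159\right) = 294 + 0 \left(-159\right) = 294 + 0 = 294$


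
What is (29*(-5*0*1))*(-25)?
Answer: 0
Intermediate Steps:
(29*(-5*0*1))*(-25) = (29*(0*1))*(-25) = (29*0)*(-25) = 0*(-25) = 0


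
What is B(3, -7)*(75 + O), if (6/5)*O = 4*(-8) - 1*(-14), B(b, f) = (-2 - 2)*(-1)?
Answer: 240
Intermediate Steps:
B(b, f) = 4 (B(b, f) = -4*(-1) = 4)
O = -15 (O = 5*(4*(-8) - 1*(-14))/6 = 5*(-32 + 14)/6 = (⅚)*(-18) = -15)
B(3, -7)*(75 + O) = 4*(75 - 15) = 4*60 = 240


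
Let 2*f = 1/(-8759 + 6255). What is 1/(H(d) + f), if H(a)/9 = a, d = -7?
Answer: -5008/315505 ≈ -0.015873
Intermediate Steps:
H(a) = 9*a
f = -1/5008 (f = 1/(2*(-8759 + 6255)) = (½)/(-2504) = (½)*(-1/2504) = -1/5008 ≈ -0.00019968)
1/(H(d) + f) = 1/(9*(-7) - 1/5008) = 1/(-63 - 1/5008) = 1/(-315505/5008) = -5008/315505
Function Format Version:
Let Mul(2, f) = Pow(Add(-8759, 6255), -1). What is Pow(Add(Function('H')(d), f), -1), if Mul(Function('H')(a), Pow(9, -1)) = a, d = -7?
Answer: Rational(-5008, 315505) ≈ -0.015873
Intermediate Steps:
Function('H')(a) = Mul(9, a)
f = Rational(-1, 5008) (f = Mul(Rational(1, 2), Pow(Add(-8759, 6255), -1)) = Mul(Rational(1, 2), Pow(-2504, -1)) = Mul(Rational(1, 2), Rational(-1, 2504)) = Rational(-1, 5008) ≈ -0.00019968)
Pow(Add(Function('H')(d), f), -1) = Pow(Add(Mul(9, -7), Rational(-1, 5008)), -1) = Pow(Add(-63, Rational(-1, 5008)), -1) = Pow(Rational(-315505, 5008), -1) = Rational(-5008, 315505)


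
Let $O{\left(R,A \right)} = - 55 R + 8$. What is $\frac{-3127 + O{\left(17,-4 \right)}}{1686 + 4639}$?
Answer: $- \frac{4054}{6325} \approx -0.64095$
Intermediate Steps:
$O{\left(R,A \right)} = 8 - 55 R$
$\frac{-3127 + O{\left(17,-4 \right)}}{1686 + 4639} = \frac{-3127 + \left(8 - 935\right)}{1686 + 4639} = \frac{-3127 + \left(8 - 935\right)}{6325} = \left(-3127 - 927\right) \frac{1}{6325} = \left(-4054\right) \frac{1}{6325} = - \frac{4054}{6325}$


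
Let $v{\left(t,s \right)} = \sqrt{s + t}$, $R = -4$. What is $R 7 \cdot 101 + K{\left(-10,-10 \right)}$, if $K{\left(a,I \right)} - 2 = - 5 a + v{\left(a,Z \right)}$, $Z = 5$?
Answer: $-2776 + i \sqrt{5} \approx -2776.0 + 2.2361 i$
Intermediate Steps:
$K{\left(a,I \right)} = 2 + \sqrt{5 + a} - 5 a$ ($K{\left(a,I \right)} = 2 - \left(- \sqrt{5 + a} + 5 a\right) = 2 + \sqrt{5 + a} - 5 a$)
$R 7 \cdot 101 + K{\left(-10,-10 \right)} = \left(-4\right) 7 \cdot 101 + \left(2 + \sqrt{5 - 10} - -50\right) = \left(-28\right) 101 + \left(2 + \sqrt{-5} + 50\right) = -2828 + \left(2 + i \sqrt{5} + 50\right) = -2828 + \left(52 + i \sqrt{5}\right) = -2776 + i \sqrt{5}$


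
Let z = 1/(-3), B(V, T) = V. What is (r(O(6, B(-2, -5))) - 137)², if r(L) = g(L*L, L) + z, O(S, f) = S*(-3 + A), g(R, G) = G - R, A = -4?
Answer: 33988900/9 ≈ 3.7765e+6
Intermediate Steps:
z = -⅓ (z = 1*(-⅓) = -⅓ ≈ -0.33333)
O(S, f) = -7*S (O(S, f) = S*(-3 - 4) = S*(-7) = -7*S)
r(L) = -⅓ + L - L² (r(L) = (L - L*L) - ⅓ = (L - L²) - ⅓ = -⅓ + L - L²)
(r(O(6, B(-2, -5))) - 137)² = ((-⅓ - 7*6 - (-7*6)²) - 137)² = ((-⅓ - 42 - 1*(-42)²) - 137)² = ((-⅓ - 42 - 1*1764) - 137)² = ((-⅓ - 42 - 1764) - 137)² = (-5419/3 - 137)² = (-5830/3)² = 33988900/9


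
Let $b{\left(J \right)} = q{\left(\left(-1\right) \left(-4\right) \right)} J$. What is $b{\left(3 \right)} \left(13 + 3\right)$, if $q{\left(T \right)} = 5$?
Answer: $240$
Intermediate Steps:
$b{\left(J \right)} = 5 J$
$b{\left(3 \right)} \left(13 + 3\right) = 5 \cdot 3 \left(13 + 3\right) = 15 \cdot 16 = 240$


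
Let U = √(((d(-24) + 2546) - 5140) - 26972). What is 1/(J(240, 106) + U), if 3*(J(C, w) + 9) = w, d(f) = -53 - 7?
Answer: 237/272875 - 9*I*√29626/272875 ≈ 0.00086853 - 0.005677*I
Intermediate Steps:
d(f) = -60
J(C, w) = -9 + w/3
U = I*√29626 (U = √(((-60 + 2546) - 5140) - 26972) = √((2486 - 5140) - 26972) = √(-2654 - 26972) = √(-29626) = I*√29626 ≈ 172.12*I)
1/(J(240, 106) + U) = 1/((-9 + (⅓)*106) + I*√29626) = 1/((-9 + 106/3) + I*√29626) = 1/(79/3 + I*√29626)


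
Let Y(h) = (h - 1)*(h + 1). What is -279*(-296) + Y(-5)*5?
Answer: 82704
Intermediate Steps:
Y(h) = (1 + h)*(-1 + h) (Y(h) = (-1 + h)*(1 + h) = (1 + h)*(-1 + h))
-279*(-296) + Y(-5)*5 = -279*(-296) + (-1 + (-5)²)*5 = 82584 + (-1 + 25)*5 = 82584 + 24*5 = 82584 + 120 = 82704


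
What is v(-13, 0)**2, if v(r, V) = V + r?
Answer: 169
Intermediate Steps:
v(-13, 0)**2 = (0 - 13)**2 = (-13)**2 = 169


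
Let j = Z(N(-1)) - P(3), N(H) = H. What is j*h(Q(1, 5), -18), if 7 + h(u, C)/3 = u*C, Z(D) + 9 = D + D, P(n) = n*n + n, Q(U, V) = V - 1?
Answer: 5451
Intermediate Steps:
Q(U, V) = -1 + V
P(n) = n + n² (P(n) = n² + n = n + n²)
Z(D) = -9 + 2*D (Z(D) = -9 + (D + D) = -9 + 2*D)
h(u, C) = -21 + 3*C*u (h(u, C) = -21 + 3*(u*C) = -21 + 3*(C*u) = -21 + 3*C*u)
j = -23 (j = (-9 + 2*(-1)) - 3*(1 + 3) = (-9 - 2) - 3*4 = -11 - 1*12 = -11 - 12 = -23)
j*h(Q(1, 5), -18) = -23*(-21 + 3*(-18)*(-1 + 5)) = -23*(-21 + 3*(-18)*4) = -23*(-21 - 216) = -23*(-237) = 5451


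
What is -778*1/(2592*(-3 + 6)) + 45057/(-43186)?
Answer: -95990485/83953584 ≈ -1.1434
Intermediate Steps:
-778*1/(2592*(-3 + 6)) + 45057/(-43186) = -778/(648*(4*3)) + 45057*(-1/43186) = -778/(648*12) - 45057/43186 = -778/7776 - 45057/43186 = -778*1/7776 - 45057/43186 = -389/3888 - 45057/43186 = -95990485/83953584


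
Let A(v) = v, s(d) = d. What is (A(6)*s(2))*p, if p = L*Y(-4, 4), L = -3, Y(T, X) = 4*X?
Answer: -576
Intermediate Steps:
p = -48 (p = -12*4 = -3*16 = -48)
(A(6)*s(2))*p = (6*2)*(-48) = 12*(-48) = -576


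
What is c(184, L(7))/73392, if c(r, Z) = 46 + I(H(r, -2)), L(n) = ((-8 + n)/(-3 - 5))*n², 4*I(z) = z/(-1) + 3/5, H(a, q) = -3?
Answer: 469/733920 ≈ 0.00063903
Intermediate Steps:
I(z) = 3/20 - z/4 (I(z) = (z/(-1) + 3/5)/4 = (z*(-1) + 3*(⅕))/4 = (-z + ⅗)/4 = (⅗ - z)/4 = 3/20 - z/4)
L(n) = n²*(1 - n/8) (L(n) = ((-8 + n)/(-8))*n² = ((-8 + n)*(-⅛))*n² = (1 - n/8)*n² = n²*(1 - n/8))
c(r, Z) = 469/10 (c(r, Z) = 46 + (3/20 - ¼*(-3)) = 46 + (3/20 + ¾) = 46 + 9/10 = 469/10)
c(184, L(7))/73392 = (469/10)/73392 = (469/10)*(1/73392) = 469/733920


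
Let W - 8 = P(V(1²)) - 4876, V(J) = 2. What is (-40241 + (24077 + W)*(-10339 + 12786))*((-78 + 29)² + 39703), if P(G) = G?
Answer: 1977585975904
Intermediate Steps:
W = -4866 (W = 8 + (2 - 4876) = 8 - 4874 = -4866)
(-40241 + (24077 + W)*(-10339 + 12786))*((-78 + 29)² + 39703) = (-40241 + (24077 - 4866)*(-10339 + 12786))*((-78 + 29)² + 39703) = (-40241 + 19211*2447)*((-49)² + 39703) = (-40241 + 47009317)*(2401 + 39703) = 46969076*42104 = 1977585975904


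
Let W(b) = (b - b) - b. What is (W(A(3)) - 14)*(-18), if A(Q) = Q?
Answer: 306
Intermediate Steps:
W(b) = -b (W(b) = 0 - b = -b)
(W(A(3)) - 14)*(-18) = (-1*3 - 14)*(-18) = (-3 - 14)*(-18) = -17*(-18) = 306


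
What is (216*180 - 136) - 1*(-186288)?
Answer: 225032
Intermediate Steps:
(216*180 - 136) - 1*(-186288) = (38880 - 136) + 186288 = 38744 + 186288 = 225032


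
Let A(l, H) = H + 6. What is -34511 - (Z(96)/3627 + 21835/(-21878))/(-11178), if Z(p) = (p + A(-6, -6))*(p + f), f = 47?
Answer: -784896174530131/22743362412 ≈ -34511.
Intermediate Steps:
A(l, H) = 6 + H
Z(p) = p*(47 + p) (Z(p) = (p + (6 - 6))*(p + 47) = (p + 0)*(47 + p) = p*(47 + p))
-34511 - (Z(96)/3627 + 21835/(-21878))/(-11178) = -34511 - ((96*(47 + 96))/3627 + 21835/(-21878))/(-11178) = -34511 - ((96*143)*(1/3627) + 21835*(-1/21878))*(-1)/11178 = -34511 - (13728*(1/3627) - 21835/21878)*(-1)/11178 = -34511 - (352/93 - 21835/21878)*(-1)/11178 = -34511 - 5670401*(-1)/(2034654*11178) = -34511 - 1*(-5670401/22743362412) = -34511 + 5670401/22743362412 = -784896174530131/22743362412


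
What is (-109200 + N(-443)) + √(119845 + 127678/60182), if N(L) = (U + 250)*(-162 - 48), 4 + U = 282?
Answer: -220080 + √108517767115794/30091 ≈ -2.1973e+5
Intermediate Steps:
U = 278 (U = -4 + 282 = 278)
N(L) = -110880 (N(L) = (278 + 250)*(-162 - 48) = 528*(-210) = -110880)
(-109200 + N(-443)) + √(119845 + 127678/60182) = (-109200 - 110880) + √(119845 + 127678/60182) = -220080 + √(119845 + 127678*(1/60182)) = -220080 + √(119845 + 63839/30091) = -220080 + √(3606319734/30091) = -220080 + √108517767115794/30091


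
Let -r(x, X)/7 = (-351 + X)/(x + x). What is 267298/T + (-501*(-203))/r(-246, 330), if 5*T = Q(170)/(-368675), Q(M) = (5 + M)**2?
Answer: -4025240066/245 ≈ -1.6430e+7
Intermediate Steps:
T = -245/14747 (T = ((5 + 170)**2/(-368675))/5 = (175**2*(-1/368675))/5 = (30625*(-1/368675))/5 = (1/5)*(-1225/14747) = -245/14747 ≈ -0.016614)
r(x, X) = -7*(-351 + X)/(2*x) (r(x, X) = -7*(-351 + X)/(x + x) = -7*(-351 + X)/(2*x))
267298/T + (-501*(-203))/r(-246, 330) = 267298/(-245/14747) + (-501*(-203))/(((7/2)*(351 - 1*330)/(-246))) = 267298*(-14747/245) + 101703/(((7/2)*(-1/246)*(351 - 330))) = -3941843606/245 + 101703/(((7/2)*(-1/246)*21)) = -3941843606/245 + 101703/(-49/164) = -3941843606/245 + 101703*(-164/49) = -3941843606/245 - 2382756/7 = -4025240066/245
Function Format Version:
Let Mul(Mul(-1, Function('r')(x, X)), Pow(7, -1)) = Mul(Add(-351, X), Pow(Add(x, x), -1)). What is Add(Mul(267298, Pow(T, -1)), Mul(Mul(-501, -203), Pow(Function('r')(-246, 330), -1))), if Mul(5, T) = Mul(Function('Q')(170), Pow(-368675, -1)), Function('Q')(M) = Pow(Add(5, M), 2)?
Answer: Rational(-4025240066, 245) ≈ -1.6430e+7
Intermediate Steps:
T = Rational(-245, 14747) (T = Mul(Rational(1, 5), Mul(Pow(Add(5, 170), 2), Pow(-368675, -1))) = Mul(Rational(1, 5), Mul(Pow(175, 2), Rational(-1, 368675))) = Mul(Rational(1, 5), Mul(30625, Rational(-1, 368675))) = Mul(Rational(1, 5), Rational(-1225, 14747)) = Rational(-245, 14747) ≈ -0.016614)
Function('r')(x, X) = Mul(Rational(-7, 2), Pow(x, -1), Add(-351, X)) (Function('r')(x, X) = Mul(-7, Mul(Add(-351, X), Pow(Add(x, x), -1))) = Mul(-7, Mul(Add(-351, X), Pow(Mul(2, x), -1))) = Mul(-7, Mul(Add(-351, X), Mul(Rational(1, 2), Pow(x, -1)))) = Mul(-7, Mul(Rational(1, 2), Pow(x, -1), Add(-351, X))) = Mul(Rational(-7, 2), Pow(x, -1), Add(-351, X)))
Add(Mul(267298, Pow(T, -1)), Mul(Mul(-501, -203), Pow(Function('r')(-246, 330), -1))) = Add(Mul(267298, Pow(Rational(-245, 14747), -1)), Mul(Mul(-501, -203), Pow(Mul(Rational(7, 2), Pow(-246, -1), Add(351, Mul(-1, 330))), -1))) = Add(Mul(267298, Rational(-14747, 245)), Mul(101703, Pow(Mul(Rational(7, 2), Rational(-1, 246), Add(351, -330)), -1))) = Add(Rational(-3941843606, 245), Mul(101703, Pow(Mul(Rational(7, 2), Rational(-1, 246), 21), -1))) = Add(Rational(-3941843606, 245), Mul(101703, Pow(Rational(-49, 164), -1))) = Add(Rational(-3941843606, 245), Mul(101703, Rational(-164, 49))) = Add(Rational(-3941843606, 245), Rational(-2382756, 7)) = Rational(-4025240066, 245)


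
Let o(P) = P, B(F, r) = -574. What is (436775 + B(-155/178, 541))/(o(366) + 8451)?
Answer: 436201/8817 ≈ 49.473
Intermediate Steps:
(436775 + B(-155/178, 541))/(o(366) + 8451) = (436775 - 574)/(366 + 8451) = 436201/8817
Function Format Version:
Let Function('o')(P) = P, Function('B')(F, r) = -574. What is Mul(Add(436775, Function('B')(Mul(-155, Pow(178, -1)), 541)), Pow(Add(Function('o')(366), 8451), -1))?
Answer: Rational(436201, 8817) ≈ 49.473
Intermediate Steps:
Mul(Add(436775, Function('B')(Mul(-155, Pow(178, -1)), 541)), Pow(Add(Function('o')(366), 8451), -1)) = Mul(Add(436775, -574), Pow(Add(366, 8451), -1)) = Mul(436201, Pow(8817, -1)) = Mul(436201, Rational(1, 8817)) = Rational(436201, 8817)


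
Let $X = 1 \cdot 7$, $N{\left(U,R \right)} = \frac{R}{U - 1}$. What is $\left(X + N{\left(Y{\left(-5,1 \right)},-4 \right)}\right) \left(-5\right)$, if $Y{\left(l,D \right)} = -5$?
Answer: $- \frac{115}{3} \approx -38.333$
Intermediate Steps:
$N{\left(U,R \right)} = \frac{R}{-1 + U}$
$X = 7$
$\left(X + N{\left(Y{\left(-5,1 \right)},-4 \right)}\right) \left(-5\right) = \left(7 - \frac{4}{-1 - 5}\right) \left(-5\right) = \left(7 - \frac{4}{-6}\right) \left(-5\right) = \left(7 - - \frac{2}{3}\right) \left(-5\right) = \left(7 + \frac{2}{3}\right) \left(-5\right) = \frac{23}{3} \left(-5\right) = - \frac{115}{3}$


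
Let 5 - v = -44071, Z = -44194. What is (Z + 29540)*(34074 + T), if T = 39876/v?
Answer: -1834052509750/3673 ≈ -4.9933e+8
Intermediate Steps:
v = 44076 (v = 5 - 1*(-44071) = 5 + 44071 = 44076)
T = 3323/3673 (T = 39876/44076 = 39876*(1/44076) = 3323/3673 ≈ 0.90471)
(Z + 29540)*(34074 + T) = (-44194 + 29540)*(34074 + 3323/3673) = -14654*125157125/3673 = -1834052509750/3673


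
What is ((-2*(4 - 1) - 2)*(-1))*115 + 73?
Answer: 993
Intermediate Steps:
((-2*(4 - 1) - 2)*(-1))*115 + 73 = ((-2*3 - 2)*(-1))*115 + 73 = ((-6 - 2)*(-1))*115 + 73 = -8*(-1)*115 + 73 = 8*115 + 73 = 920 + 73 = 993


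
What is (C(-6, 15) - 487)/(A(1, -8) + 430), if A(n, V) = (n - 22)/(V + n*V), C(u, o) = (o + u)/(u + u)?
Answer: -7804/6901 ≈ -1.1308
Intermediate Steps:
C(u, o) = (o + u)/(2*u) (C(u, o) = (o + u)/((2*u)) = (o + u)*(1/(2*u)) = (o + u)/(2*u))
A(n, V) = (-22 + n)/(V + V*n)
(C(-6, 15) - 487)/(A(1, -8) + 430) = ((½)*(15 - 6)/(-6) - 487)/((-22 + 1)/((-8)*(1 + 1)) + 430) = ((½)*(-⅙)*9 - 487)/(-⅛*(-21)/2 + 430) = (-¾ - 487)/(-⅛*½*(-21) + 430) = -1951/(4*(21/16 + 430)) = -1951/(4*6901/16) = -1951/4*16/6901 = -7804/6901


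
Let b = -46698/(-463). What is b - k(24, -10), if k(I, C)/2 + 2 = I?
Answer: 26326/463 ≈ 56.860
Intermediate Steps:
k(I, C) = -4 + 2*I
b = 46698/463 (b = -46698*(-1/463) = 46698/463 ≈ 100.86)
b - k(24, -10) = 46698/463 - (-4 + 2*24) = 46698/463 - (-4 + 48) = 46698/463 - 1*44 = 46698/463 - 44 = 26326/463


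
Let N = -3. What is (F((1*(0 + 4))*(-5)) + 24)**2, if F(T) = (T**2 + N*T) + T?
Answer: 215296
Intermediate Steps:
F(T) = T**2 - 2*T (F(T) = (T**2 - 3*T) + T = T**2 - 2*T)
(F((1*(0 + 4))*(-5)) + 24)**2 = (((1*(0 + 4))*(-5))*(-2 + (1*(0 + 4))*(-5)) + 24)**2 = (((1*4)*(-5))*(-2 + (1*4)*(-5)) + 24)**2 = ((4*(-5))*(-2 + 4*(-5)) + 24)**2 = (-20*(-2 - 20) + 24)**2 = (-20*(-22) + 24)**2 = (440 + 24)**2 = 464**2 = 215296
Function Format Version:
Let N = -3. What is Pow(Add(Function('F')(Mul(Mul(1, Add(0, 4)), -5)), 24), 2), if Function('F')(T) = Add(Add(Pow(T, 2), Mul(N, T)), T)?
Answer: 215296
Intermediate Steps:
Function('F')(T) = Add(Pow(T, 2), Mul(-2, T)) (Function('F')(T) = Add(Add(Pow(T, 2), Mul(-3, T)), T) = Add(Pow(T, 2), Mul(-2, T)))
Pow(Add(Function('F')(Mul(Mul(1, Add(0, 4)), -5)), 24), 2) = Pow(Add(Mul(Mul(Mul(1, Add(0, 4)), -5), Add(-2, Mul(Mul(1, Add(0, 4)), -5))), 24), 2) = Pow(Add(Mul(Mul(Mul(1, 4), -5), Add(-2, Mul(Mul(1, 4), -5))), 24), 2) = Pow(Add(Mul(Mul(4, -5), Add(-2, Mul(4, -5))), 24), 2) = Pow(Add(Mul(-20, Add(-2, -20)), 24), 2) = Pow(Add(Mul(-20, -22), 24), 2) = Pow(Add(440, 24), 2) = Pow(464, 2) = 215296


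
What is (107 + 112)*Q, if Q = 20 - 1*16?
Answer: 876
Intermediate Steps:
Q = 4 (Q = 20 - 16 = 4)
(107 + 112)*Q = (107 + 112)*4 = 219*4 = 876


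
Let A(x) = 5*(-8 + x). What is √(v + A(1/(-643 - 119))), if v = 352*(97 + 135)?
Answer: √47394482046/762 ≈ 285.70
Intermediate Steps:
v = 81664 (v = 352*232 = 81664)
A(x) = -40 + 5*x
√(v + A(1/(-643 - 119))) = √(81664 + (-40 + 5/(-643 - 119))) = √(81664 + (-40 + 5/(-762))) = √(81664 + (-40 + 5*(-1/762))) = √(81664 + (-40 - 5/762)) = √(81664 - 30485/762) = √(62197483/762) = √47394482046/762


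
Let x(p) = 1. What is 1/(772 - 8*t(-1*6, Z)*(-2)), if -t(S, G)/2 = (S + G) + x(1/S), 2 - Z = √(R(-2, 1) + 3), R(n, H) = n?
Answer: 1/900 ≈ 0.0011111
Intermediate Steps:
Z = 1 (Z = 2 - √(-2 + 3) = 2 - √1 = 2 - 1*1 = 2 - 1 = 1)
t(S, G) = -2 - 2*G - 2*S (t(S, G) = -2*((S + G) + 1) = -2*((G + S) + 1) = -2*(1 + G + S) = -2 - 2*G - 2*S)
1/(772 - 8*t(-1*6, Z)*(-2)) = 1/(772 - 8*(-2 - 2*1 - (-2)*6)*(-2)) = 1/(772 - 8*(-2 - 2 - 2*(-6))*(-2)) = 1/(772 - 8*(-2 - 2 + 12)*(-2)) = 1/(772 - 8*8*(-2)) = 1/(772 - 64*(-2)) = 1/(772 + 128) = 1/900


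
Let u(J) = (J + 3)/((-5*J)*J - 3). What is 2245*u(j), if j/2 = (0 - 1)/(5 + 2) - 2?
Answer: 47145/1549 ≈ 30.436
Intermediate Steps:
j = -30/7 (j = 2*((0 - 1)/(5 + 2) - 2) = 2*(-1/7 - 2) = 2*(-15/7) = -30/7 ≈ -4.2857)
u(J) = (3 + J)/(-3 - 5*J**2) (u(J) = (3 + J)/(-5*J**2 - 3) = (3 + J)/(-3 - 5*J**2))
2245*u(j) = 2245*((-3 - 1*(-30/7))/(3 + 5*(-30/7)**2)) = 2245*((-3 + 30/7)/(3 + 5*(900/49))) = 2245*((9/7)/(3 + 4500/49)) = 2245*((9/7)/(4647/49)) = 2245*((49/4647)*(9/7)) = 2245*(21/1549) = 47145/1549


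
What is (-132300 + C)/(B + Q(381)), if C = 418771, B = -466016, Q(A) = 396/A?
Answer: -36381817/59183900 ≈ -0.61473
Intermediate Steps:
(-132300 + C)/(B + Q(381)) = (-132300 + 418771)/(-466016 + 396/381) = 286471/(-466016 + 396*(1/381)) = 286471/(-466016 + 132/127) = 286471/(-59183900/127) = 286471*(-127/59183900) = -36381817/59183900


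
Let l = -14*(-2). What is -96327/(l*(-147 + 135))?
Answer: 4587/16 ≈ 286.69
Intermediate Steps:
l = 28
-96327/(l*(-147 + 135)) = -96327/(28*(-147 + 135)) = -96327/(28*(-12)) = -96327/(-336) = -96327*(-1)/336 = -1*(-4587/16) = 4587/16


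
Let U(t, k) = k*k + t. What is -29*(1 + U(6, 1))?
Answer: -232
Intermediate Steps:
U(t, k) = t + k² (U(t, k) = k² + t = t + k²)
-29*(1 + U(6, 1)) = -29*(1 + (6 + 1²)) = -29*(1 + (6 + 1)) = -29*(1 + 7) = -29*8 = -232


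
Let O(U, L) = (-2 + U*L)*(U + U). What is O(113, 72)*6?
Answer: 11029704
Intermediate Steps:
O(U, L) = 2*U*(-2 + L*U) (O(U, L) = (-2 + L*U)*(2*U) = 2*U*(-2 + L*U))
O(113, 72)*6 = (2*113*(-2 + 72*113))*6 = (2*113*(-2 + 8136))*6 = (2*113*8134)*6 = 1838284*6 = 11029704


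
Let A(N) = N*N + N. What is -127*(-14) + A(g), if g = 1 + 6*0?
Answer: 1780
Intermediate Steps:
g = 1 (g = 1 + 0 = 1)
A(N) = N + N² (A(N) = N² + N = N + N²)
-127*(-14) + A(g) = -127*(-14) + 1*(1 + 1) = 1778 + 1*2 = 1778 + 2 = 1780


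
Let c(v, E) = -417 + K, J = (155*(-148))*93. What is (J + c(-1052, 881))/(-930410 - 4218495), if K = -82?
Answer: 2133919/5148905 ≈ 0.41444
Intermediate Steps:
J = -2133420 (J = -22940*93 = -2133420)
c(v, E) = -499 (c(v, E) = -417 - 82 = -499)
(J + c(-1052, 881))/(-930410 - 4218495) = (-2133420 - 499)/(-930410 - 4218495) = -2133919/(-5148905) = -2133919*(-1/5148905) = 2133919/5148905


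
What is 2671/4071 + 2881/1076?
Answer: 14602547/4380396 ≈ 3.3336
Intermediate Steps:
2671/4071 + 2881/1076 = 14602547/4380396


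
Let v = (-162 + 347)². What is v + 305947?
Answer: 340172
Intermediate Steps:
v = 34225 (v = 185² = 34225)
v + 305947 = 34225 + 305947 = 340172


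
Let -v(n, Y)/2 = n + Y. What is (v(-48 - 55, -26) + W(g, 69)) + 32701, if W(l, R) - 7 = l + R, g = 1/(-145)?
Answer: 4790074/145 ≈ 33035.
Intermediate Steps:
g = -1/145 ≈ -0.0068966
v(n, Y) = -2*Y - 2*n (v(n, Y) = -2*(n + Y) = -2*(Y + n) = -2*Y - 2*n)
W(l, R) = 7 + R + l (W(l, R) = 7 + (l + R) = 7 + (R + l) = 7 + R + l)
(v(-48 - 55, -26) + W(g, 69)) + 32701 = ((-2*(-26) - 2*(-48 - 55)) + (7 + 69 - 1/145)) + 32701 = ((52 - 2*(-103)) + 11019/145) + 32701 = ((52 + 206) + 11019/145) + 32701 = (258 + 11019/145) + 32701 = 48429/145 + 32701 = 4790074/145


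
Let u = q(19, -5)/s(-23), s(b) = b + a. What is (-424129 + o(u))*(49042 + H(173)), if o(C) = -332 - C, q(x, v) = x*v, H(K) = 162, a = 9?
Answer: -146198590498/7 ≈ -2.0886e+10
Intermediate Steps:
q(x, v) = v*x
s(b) = 9 + b (s(b) = b + 9 = 9 + b)
u = 95/14 (u = (-5*19)/(9 - 23) = -95/(-14) = -95*(-1/14) = 95/14 ≈ 6.7857)
(-424129 + o(u))*(49042 + H(173)) = (-424129 + (-332 - 1*95/14))*(49042 + 162) = (-424129 + (-332 - 95/14))*49204 = (-424129 - 4743/14)*49204 = -5942549/14*49204 = -146198590498/7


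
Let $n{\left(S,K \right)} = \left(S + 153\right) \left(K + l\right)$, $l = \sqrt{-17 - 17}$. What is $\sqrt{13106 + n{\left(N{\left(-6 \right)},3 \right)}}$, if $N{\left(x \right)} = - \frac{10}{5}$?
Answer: $\sqrt{13559 + 151 i \sqrt{34}} \approx 116.5 + 3.7787 i$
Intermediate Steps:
$N{\left(x \right)} = -2$ ($N{\left(x \right)} = \left(-10\right) \frac{1}{5} = -2$)
$l = i \sqrt{34}$ ($l = \sqrt{-34} = i \sqrt{34} \approx 5.8309 i$)
$n{\left(S,K \right)} = \left(153 + S\right) \left(K + i \sqrt{34}\right)$ ($n{\left(S,K \right)} = \left(S + 153\right) \left(K + i \sqrt{34}\right) = \left(153 + S\right) \left(K + i \sqrt{34}\right)$)
$\sqrt{13106 + n{\left(N{\left(-6 \right)},3 \right)}} = \sqrt{13106 + \left(153 \cdot 3 + 3 \left(-2\right) + 153 i \sqrt{34} + i \left(-2\right) \sqrt{34}\right)} = \sqrt{13106 + \left(459 - 6 + 153 i \sqrt{34} - 2 i \sqrt{34}\right)} = \sqrt{13106 + \left(453 + 151 i \sqrt{34}\right)} = \sqrt{13559 + 151 i \sqrt{34}}$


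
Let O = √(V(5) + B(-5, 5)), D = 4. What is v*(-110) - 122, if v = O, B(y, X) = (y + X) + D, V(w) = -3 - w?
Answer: -122 - 220*I ≈ -122.0 - 220.0*I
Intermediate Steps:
B(y, X) = 4 + X + y (B(y, X) = (y + X) + 4 = (X + y) + 4 = 4 + X + y)
O = 2*I (O = √((-3 - 1*5) + (4 + 5 - 5)) = √((-3 - 5) + 4) = √(-8 + 4) = √(-4) = 2*I ≈ 2.0*I)
v = 2*I ≈ 2.0*I
v*(-110) - 122 = (2*I)*(-110) - 122 = -220*I - 122 = -122 - 220*I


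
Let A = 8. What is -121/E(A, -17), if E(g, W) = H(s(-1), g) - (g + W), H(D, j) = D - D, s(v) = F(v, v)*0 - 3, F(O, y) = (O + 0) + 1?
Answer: -121/9 ≈ -13.444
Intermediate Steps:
F(O, y) = 1 + O (F(O, y) = O + 1 = 1 + O)
s(v) = -3 (s(v) = (1 + v)*0 - 3 = 0 - 3 = -3)
H(D, j) = 0
E(g, W) = -W - g (E(g, W) = 0 - (g + W) = 0 - (W + g) = 0 + (-W - g) = -W - g)
-121/E(A, -17) = -121/(-1*(-17) - 1*8) = -121/(17 - 8) = -121/9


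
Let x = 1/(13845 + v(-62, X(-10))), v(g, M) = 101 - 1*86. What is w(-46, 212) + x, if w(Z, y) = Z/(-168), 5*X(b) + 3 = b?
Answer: 949/3465 ≈ 0.27388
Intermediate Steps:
X(b) = -⅗ + b/5
v(g, M) = 15 (v(g, M) = 101 - 86 = 15)
x = 1/13860 (x = 1/(13845 + 15) = 1/13860 ≈ 7.2150e-5)
w(Z, y) = -Z/168 (w(Z, y) = Z*(-1/168) = -Z/168)
w(-46, 212) + x = -1/168*(-46) + 1/13860 = 23/84 + 1/13860 = 949/3465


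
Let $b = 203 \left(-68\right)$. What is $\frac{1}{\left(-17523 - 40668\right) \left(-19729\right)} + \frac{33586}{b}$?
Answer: $- \frac{162010148375}{66586913862} \approx -2.4331$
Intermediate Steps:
$b = -13804$
$\frac{1}{\left(-17523 - 40668\right) \left(-19729\right)} + \frac{33586}{b} = \frac{1}{\left(-17523 - 40668\right) \left(-19729\right)} + \frac{33586}{-13804} = \frac{1}{-58191} \left(- \frac{1}{19729}\right) + 33586 \left(- \frac{1}{13804}\right) = \left(- \frac{1}{58191}\right) \left(- \frac{1}{19729}\right) - \frac{2399}{986} = \frac{1}{1148050239} - \frac{2399}{986} = - \frac{162010148375}{66586913862}$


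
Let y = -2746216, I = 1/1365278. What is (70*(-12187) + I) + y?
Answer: -4914053297067/1365278 ≈ -3.5993e+6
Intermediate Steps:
I = 1/1365278 ≈ 7.3245e-7
(70*(-12187) + I) + y = (70*(-12187) + 1/1365278) - 2746216 = (-853090 + 1/1365278) - 2746216 = -1164705009019/1365278 - 2746216 = -4914053297067/1365278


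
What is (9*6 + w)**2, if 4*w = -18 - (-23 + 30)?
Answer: 36481/16 ≈ 2280.1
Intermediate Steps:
w = -25/4 (w = (-18 - (-23 + 30))/4 = (-18 - 1*7)/4 = (-18 - 7)/4 = (1/4)*(-25) = -25/4 ≈ -6.2500)
(9*6 + w)**2 = (9*6 - 25/4)**2 = (54 - 25/4)**2 = (191/4)**2 = 36481/16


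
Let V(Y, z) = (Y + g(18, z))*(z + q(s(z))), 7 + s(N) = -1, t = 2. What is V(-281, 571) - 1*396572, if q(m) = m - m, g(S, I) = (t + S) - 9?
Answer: -550742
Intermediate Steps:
g(S, I) = -7 + S (g(S, I) = (2 + S) - 9 = -7 + S)
s(N) = -8 (s(N) = -7 - 1 = -8)
q(m) = 0
V(Y, z) = z*(11 + Y) (V(Y, z) = (Y + (-7 + 18))*(z + 0) = (Y + 11)*z = (11 + Y)*z = z*(11 + Y))
V(-281, 571) - 1*396572 = 571*(11 - 281) - 1*396572 = 571*(-270) - 396572 = -154170 - 396572 = -550742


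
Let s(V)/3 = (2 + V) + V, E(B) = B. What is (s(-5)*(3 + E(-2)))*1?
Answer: -24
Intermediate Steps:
s(V) = 6 + 6*V (s(V) = 3*((2 + V) + V) = 3*(2 + 2*V) = 6 + 6*V)
(s(-5)*(3 + E(-2)))*1 = ((6 + 6*(-5))*(3 - 2))*1 = ((6 - 30)*1)*1 = -24*1*1 = -24*1 = -24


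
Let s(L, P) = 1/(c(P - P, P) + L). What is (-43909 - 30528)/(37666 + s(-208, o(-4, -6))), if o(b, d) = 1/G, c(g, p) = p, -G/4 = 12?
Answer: -743253445/376094962 ≈ -1.9762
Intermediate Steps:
G = -48 (G = -4*12 = -48)
o(b, d) = -1/48 (o(b, d) = 1/(-48) = -1/48)
s(L, P) = 1/(L + P) (s(L, P) = 1/(P + L) = 1/(L + P))
(-43909 - 30528)/(37666 + s(-208, o(-4, -6))) = (-43909 - 30528)/(37666 + 1/(-208 - 1/48)) = -74437/(37666 + 1/(-9985/48)) = -74437/(37666 - 48/9985) = -74437/376094962/9985 = -74437*9985/376094962 = -743253445/376094962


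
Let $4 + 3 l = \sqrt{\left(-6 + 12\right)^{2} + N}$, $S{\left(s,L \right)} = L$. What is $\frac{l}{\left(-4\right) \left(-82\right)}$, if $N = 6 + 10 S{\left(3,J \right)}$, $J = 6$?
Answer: $- \frac{1}{246} + \frac{\sqrt{102}}{984} \approx 0.0061987$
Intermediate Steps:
$N = 66$ ($N = 6 + 10 \cdot 6 = 6 + 60 = 66$)
$l = - \frac{4}{3} + \frac{\sqrt{102}}{3}$ ($l = - \frac{4}{3} + \frac{\sqrt{\left(-6 + 12\right)^{2} + 66}}{3} = - \frac{4}{3} + \frac{\sqrt{6^{2} + 66}}{3} = - \frac{4}{3} + \frac{\sqrt{36 + 66}}{3} = - \frac{4}{3} + \frac{\sqrt{102}}{3} \approx 2.0332$)
$\frac{l}{\left(-4\right) \left(-82\right)} = \frac{- \frac{4}{3} + \frac{\sqrt{102}}{3}}{\left(-4\right) \left(-82\right)} = \frac{- \frac{4}{3} + \frac{\sqrt{102}}{3}}{328} = \left(- \frac{4}{3} + \frac{\sqrt{102}}{3}\right) \frac{1}{328} = - \frac{1}{246} + \frac{\sqrt{102}}{984}$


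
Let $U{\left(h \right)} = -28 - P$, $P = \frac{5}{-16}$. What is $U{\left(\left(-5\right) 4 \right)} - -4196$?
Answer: $\frac{66693}{16} \approx 4168.3$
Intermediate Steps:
$P = - \frac{5}{16}$ ($P = 5 \left(- \frac{1}{16}\right) = - \frac{5}{16} \approx -0.3125$)
$U{\left(h \right)} = - \frac{443}{16}$ ($U{\left(h \right)} = -28 - - \frac{5}{16} = -28 + \frac{5}{16} = - \frac{443}{16}$)
$U{\left(\left(-5\right) 4 \right)} - -4196 = - \frac{443}{16} - -4196 = - \frac{443}{16} + 4196 = \frac{66693}{16}$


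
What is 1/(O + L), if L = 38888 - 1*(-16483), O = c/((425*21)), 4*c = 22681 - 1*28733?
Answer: 525/29069686 ≈ 1.8060e-5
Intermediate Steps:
c = -1513 (c = (22681 - 1*28733)/4 = (22681 - 28733)/4 = (¼)*(-6052) = -1513)
O = -89/525 (O = -1513/(425*21) = -1513/8925 = -1513*1/8925 = -89/525 ≈ -0.16952)
L = 55371 (L = 38888 + 16483 = 55371)
1/(O + L) = 1/(-89/525 + 55371) = 1/(29069686/525) = 525/29069686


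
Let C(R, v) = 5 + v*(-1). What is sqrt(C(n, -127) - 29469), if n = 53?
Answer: I*sqrt(29337) ≈ 171.28*I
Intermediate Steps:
C(R, v) = 5 - v
sqrt(C(n, -127) - 29469) = sqrt((5 - 1*(-127)) - 29469) = sqrt((5 + 127) - 29469) = sqrt(132 - 29469) = sqrt(-29337) = I*sqrt(29337)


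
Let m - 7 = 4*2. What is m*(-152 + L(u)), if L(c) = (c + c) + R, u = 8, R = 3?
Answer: -1995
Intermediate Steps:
L(c) = 3 + 2*c (L(c) = (c + c) + 3 = 2*c + 3 = 3 + 2*c)
m = 15 (m = 7 + 4*2 = 7 + 8 = 15)
m*(-152 + L(u)) = 15*(-152 + (3 + 2*8)) = 15*(-152 + (3 + 16)) = 15*(-152 + 19) = 15*(-133) = -1995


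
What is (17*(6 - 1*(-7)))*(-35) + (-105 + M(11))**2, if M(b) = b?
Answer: 1101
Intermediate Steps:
(17*(6 - 1*(-7)))*(-35) + (-105 + M(11))**2 = (17*(6 - 1*(-7)))*(-35) + (-105 + 11)**2 = (17*(6 + 7))*(-35) + (-94)**2 = (17*13)*(-35) + 8836 = 221*(-35) + 8836 = -7735 + 8836 = 1101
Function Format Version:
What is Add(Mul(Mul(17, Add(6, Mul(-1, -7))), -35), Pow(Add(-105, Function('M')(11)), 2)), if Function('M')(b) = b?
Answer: 1101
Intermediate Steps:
Add(Mul(Mul(17, Add(6, Mul(-1, -7))), -35), Pow(Add(-105, Function('M')(11)), 2)) = Add(Mul(Mul(17, Add(6, Mul(-1, -7))), -35), Pow(Add(-105, 11), 2)) = Add(Mul(Mul(17, Add(6, 7)), -35), Pow(-94, 2)) = Add(Mul(Mul(17, 13), -35), 8836) = Add(Mul(221, -35), 8836) = Add(-7735, 8836) = 1101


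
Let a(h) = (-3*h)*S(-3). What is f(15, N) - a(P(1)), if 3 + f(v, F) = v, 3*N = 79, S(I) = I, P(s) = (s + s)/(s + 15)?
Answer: 87/8 ≈ 10.875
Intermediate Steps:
P(s) = 2*s/(15 + s) (P(s) = (2*s)/(15 + s) = 2*s/(15 + s))
N = 79/3 (N = (1/3)*79 = 79/3 ≈ 26.333)
f(v, F) = -3 + v
a(h) = 9*h (a(h) = -3*h*(-3) = 9*h)
f(15, N) - a(P(1)) = (-3 + 15) - 9*2*1/(15 + 1) = 12 - 9*2*1/16 = 12 - 9*2*1*(1/16) = 12 - 9/8 = 87/8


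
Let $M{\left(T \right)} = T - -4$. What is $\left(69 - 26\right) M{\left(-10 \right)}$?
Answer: $-258$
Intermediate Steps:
$M{\left(T \right)} = 4 + T$ ($M{\left(T \right)} = T + 4 = 4 + T$)
$\left(69 - 26\right) M{\left(-10 \right)} = \left(69 - 26\right) \left(4 - 10\right) = 43 \left(-6\right) = -258$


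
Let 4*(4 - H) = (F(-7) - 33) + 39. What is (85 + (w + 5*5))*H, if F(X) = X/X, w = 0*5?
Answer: 495/2 ≈ 247.50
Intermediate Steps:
w = 0
F(X) = 1
H = 9/4 (H = 4 - ((1 - 33) + 39)/4 = 4 - (-32 + 39)/4 = 4 - ¼*7 = 4 - 7/4 = 9/4 ≈ 2.2500)
(85 + (w + 5*5))*H = (85 + (0 + 5*5))*(9/4) = (85 + (0 + 25))*(9/4) = (85 + 25)*(9/4) = 110*(9/4) = 495/2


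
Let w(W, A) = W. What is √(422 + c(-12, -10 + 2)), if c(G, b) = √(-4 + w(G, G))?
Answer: √(422 + 4*I) ≈ 20.543 + 0.09736*I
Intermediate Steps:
c(G, b) = √(-4 + G)
√(422 + c(-12, -10 + 2)) = √(422 + √(-4 - 12)) = √(422 + √(-16)) = √(422 + 4*I)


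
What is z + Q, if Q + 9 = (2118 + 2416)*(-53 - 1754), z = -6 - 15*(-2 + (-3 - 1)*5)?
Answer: -8192623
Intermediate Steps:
z = 324 (z = -6 - 15*(-2 - 4*5) = -6 - 15*(-2 - 20) = -6 - 15*(-22) = -6 + 330 = 324)
Q = -8192947 (Q = -9 + (2118 + 2416)*(-53 - 1754) = -9 + 4534*(-1807) = -9 - 8192938 = -8192947)
z + Q = 324 - 8192947 = -8192623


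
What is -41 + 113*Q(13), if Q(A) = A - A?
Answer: -41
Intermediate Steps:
Q(A) = 0
-41 + 113*Q(13) = -41 + 113*0 = -41 + 0 = -41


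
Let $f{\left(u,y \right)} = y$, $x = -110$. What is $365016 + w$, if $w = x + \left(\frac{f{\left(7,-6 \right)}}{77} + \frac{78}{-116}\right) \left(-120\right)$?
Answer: $\frac{815036158}{2233} \approx 3.65 \cdot 10^{5}$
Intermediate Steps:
$w = - \frac{44570}{2233}$ ($w = -110 + \left(- \frac{6}{77} + \frac{78}{-116}\right) \left(-120\right) = -110 + \left(\left(-6\right) \frac{1}{77} + 78 \left(- \frac{1}{116}\right)\right) \left(-120\right) = -110 + \left(- \frac{6}{77} - \frac{39}{58}\right) \left(-120\right) = -110 - - \frac{201060}{2233} = -110 + \frac{201060}{2233} = - \frac{44570}{2233} \approx -19.96$)
$365016 + w = 365016 - \frac{44570}{2233} = \frac{815036158}{2233}$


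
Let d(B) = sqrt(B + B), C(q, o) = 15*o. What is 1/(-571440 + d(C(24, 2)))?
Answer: -9524/5442394559 - sqrt(15)/163271836770 ≈ -1.7500e-6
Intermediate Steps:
d(B) = sqrt(2)*sqrt(B) (d(B) = sqrt(2*B) = sqrt(2)*sqrt(B))
1/(-571440 + d(C(24, 2))) = 1/(-571440 + sqrt(2)*sqrt(15*2)) = 1/(-571440 + sqrt(2)*sqrt(30)) = 1/(-571440 + 2*sqrt(15))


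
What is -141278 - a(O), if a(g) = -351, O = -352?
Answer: -140927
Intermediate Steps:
-141278 - a(O) = -141278 - 1*(-351) = -141278 + 351 = -140927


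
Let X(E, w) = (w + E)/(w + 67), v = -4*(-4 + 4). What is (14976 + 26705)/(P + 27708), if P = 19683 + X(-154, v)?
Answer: 2792627/3175043 ≈ 0.87956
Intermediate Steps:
v = 0 (v = -4*0 = 0)
X(E, w) = (E + w)/(67 + w)
P = 1318607/67 (P = 19683 + (-154 + 0)/(67 + 0) = 19683 - 154/67 = 1318607/67 ≈ 19681.)
(14976 + 26705)/(P + 27708) = (14976 + 26705)/(1318607/67 + 27708) = 41681/(3175043/67) = 41681*(67/3175043) = 2792627/3175043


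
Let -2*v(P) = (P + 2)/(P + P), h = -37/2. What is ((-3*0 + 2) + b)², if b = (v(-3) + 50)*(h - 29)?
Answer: 3232718449/576 ≈ 5.6124e+6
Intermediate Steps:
h = -37/2 (h = -37*½ = -37/2 ≈ -18.500)
v(P) = -(2 + P)/(4*P) (v(P) = -(P + 2)/(2*(P + P)) = -(2 + P)/(2*(2*P)) = -(2 + P)*1/(2*P)/2 = -(2 + P)/(4*P))
b = -56905/24 (b = ((¼)*(-2 - 1*(-3))/(-3) + 50)*(-37/2 - 29) = ((¼)*(-⅓)*(-2 + 3) + 50)*(-95/2) = ((¼)*(-⅓)*1 + 50)*(-95/2) = (-1/12 + 50)*(-95/2) = (599/12)*(-95/2) = -56905/24 ≈ -2371.0)
((-3*0 + 2) + b)² = ((-3*0 + 2) - 56905/24)² = ((0 + 2) - 56905/24)² = (2 - 56905/24)² = (-56857/24)² = 3232718449/576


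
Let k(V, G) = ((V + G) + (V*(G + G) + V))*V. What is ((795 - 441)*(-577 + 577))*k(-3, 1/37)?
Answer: 0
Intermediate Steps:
k(V, G) = V*(G + 2*V + 2*G*V) (k(V, G) = ((G + V) + (V*(2*G) + V))*V = ((G + V) + (2*G*V + V))*V = ((G + V) + (V + 2*G*V))*V = (G + 2*V + 2*G*V)*V = V*(G + 2*V + 2*G*V))
((795 - 441)*(-577 + 577))*k(-3, 1/37) = ((795 - 441)*(-577 + 577))*(-3*(1/37 + 2*(-3) + 2*(-3)/37)) = (354*0)*(-3*(1/37 - 6 + 2*(1/37)*(-3))) = 0*(-3*(1/37 - 6 - 6/37)) = 0*(-3*(-227/37)) = 0*(681/37) = 0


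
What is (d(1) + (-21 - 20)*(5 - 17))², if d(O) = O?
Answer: 243049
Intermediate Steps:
(d(1) + (-21 - 20)*(5 - 17))² = (1 + (-21 - 20)*(5 - 17))² = (1 - 41*(-12))² = (1 + 492)² = 493² = 243049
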